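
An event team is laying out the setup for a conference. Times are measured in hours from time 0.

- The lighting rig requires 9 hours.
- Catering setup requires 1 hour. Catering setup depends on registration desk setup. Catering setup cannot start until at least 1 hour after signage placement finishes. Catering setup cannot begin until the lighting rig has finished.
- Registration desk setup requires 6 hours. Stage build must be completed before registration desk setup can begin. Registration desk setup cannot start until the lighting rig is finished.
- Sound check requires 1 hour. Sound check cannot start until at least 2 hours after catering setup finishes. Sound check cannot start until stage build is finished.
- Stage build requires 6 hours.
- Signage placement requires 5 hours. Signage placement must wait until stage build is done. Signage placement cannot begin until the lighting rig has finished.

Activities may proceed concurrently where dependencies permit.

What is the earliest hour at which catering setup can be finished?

The lighting rig can start immediately at hour 0; it finishes at hour 9.
Stage build can start immediately at hour 0; it finishes at hour 6.
Signage placement needs all of stage build (finishes hour 6); the lighting rig (finishes hour 9). That puts its earliest start at hour 9; it finishes at 9 + 5 = hour 14.
Registration desk setup cannot start until stage build (finishes hour 6); the lighting rig (finishes hour 9). The controlling bound is hour 9, so registration desk setup finishes at 9 + 6 = hour 15.
Catering setup has to wait for registration desk setup (finishes hour 15); signage placement (finishes hour 14, plus 1-hour gap → hour 15); the lighting rig (finishes hour 9). The latest of these is hour 15, so catering setup runs hour 15 to 15 + 1 = hour 16.

16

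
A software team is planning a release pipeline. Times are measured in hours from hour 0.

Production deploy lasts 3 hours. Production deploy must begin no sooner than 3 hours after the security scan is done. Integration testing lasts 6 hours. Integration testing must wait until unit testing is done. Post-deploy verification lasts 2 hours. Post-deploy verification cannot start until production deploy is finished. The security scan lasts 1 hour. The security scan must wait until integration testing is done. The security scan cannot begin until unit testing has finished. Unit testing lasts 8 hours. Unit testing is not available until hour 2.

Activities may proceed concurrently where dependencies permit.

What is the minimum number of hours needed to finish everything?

Unit testing cannot begin until its own release at hour 2. It runs from hour 2 to 2 + 8 = hour 10.
Integration testing cannot begin until unit testing (finishes hour 10). It runs from hour 10 to 10 + 6 = hour 16.
The security scan cannot start until integration testing (finishes hour 16); unit testing (finishes hour 10). The controlling bound is hour 16, so the security scan finishes at 16 + 1 = hour 17.
After the security scan (finishes hour 17, plus 3-hour gap → hour 20), production deploy can start at hour 20 and finishes at hour 23.
Post-deploy verification waits on production deploy (finishes hour 23), so it starts at hour 23 and finishes at 23 + 2 = hour 25.
All tasks are finished once the last one completes. Finish times: Unit testing at 10, Integration testing at 16, The security scan at 17, Production deploy at 23, Post-deploy verification at 25. The latest is hour 25.

25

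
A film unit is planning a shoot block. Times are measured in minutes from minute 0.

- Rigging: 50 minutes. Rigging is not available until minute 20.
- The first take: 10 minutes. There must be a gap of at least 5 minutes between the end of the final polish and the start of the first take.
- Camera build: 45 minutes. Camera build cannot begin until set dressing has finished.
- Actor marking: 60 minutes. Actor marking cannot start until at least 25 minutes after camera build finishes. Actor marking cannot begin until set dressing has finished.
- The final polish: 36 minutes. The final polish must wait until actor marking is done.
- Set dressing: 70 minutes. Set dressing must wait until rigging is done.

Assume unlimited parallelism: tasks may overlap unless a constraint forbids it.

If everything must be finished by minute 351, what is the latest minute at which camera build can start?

Nothing follows the first take; the deadline of minute 351 is its only limit. It must start by 351 − 10 = minute 341.
The final polish has to be done before the first take (must start by minute 341, minus 5-minute gap → minute 336). That means finishing by minute 336, i.e. starting by 336 − 36 = minute 300.
Since the final polish (must start by minute 300) depends on it, actor marking must finish by minute 300. Backing off its 60-minute duration gives a latest start of minute 240.
Camera build must finish before actor marking (must start by minute 240, minus 25-minute gap → minute 215). With a 45-minute duration, camera build must start by 215 − 45 = minute 170.

170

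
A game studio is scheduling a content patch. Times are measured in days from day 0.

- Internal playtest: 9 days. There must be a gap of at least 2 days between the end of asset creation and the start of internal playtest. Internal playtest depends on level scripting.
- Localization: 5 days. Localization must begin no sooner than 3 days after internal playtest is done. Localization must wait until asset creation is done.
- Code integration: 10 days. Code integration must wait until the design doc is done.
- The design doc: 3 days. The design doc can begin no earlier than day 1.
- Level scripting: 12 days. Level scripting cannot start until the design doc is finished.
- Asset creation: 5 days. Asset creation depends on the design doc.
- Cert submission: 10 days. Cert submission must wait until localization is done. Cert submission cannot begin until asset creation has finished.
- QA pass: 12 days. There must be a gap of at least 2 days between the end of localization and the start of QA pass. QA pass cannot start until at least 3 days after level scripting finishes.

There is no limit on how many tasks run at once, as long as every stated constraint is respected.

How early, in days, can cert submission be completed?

43

After its own release at day 1, the design doc can start at day 1 and finishes at day 4.
Level scripting waits on the design doc (finishes day 4), so it starts at day 4 and finishes at 4 + 12 = day 16.
Asset creation cannot begin until the design doc (finishes day 4). It runs from day 4 to 4 + 5 = day 9.
For internal playtest: asset creation (finishes day 9, plus 2-day gap → day 11); level scripting (finishes day 16). Taking the maximum gives a start of day 16, and it finishes at 16 + 9 = day 25.
For localization: internal playtest (finishes day 25, plus 3-day gap → day 28); asset creation (finishes day 9). Taking the maximum gives a start of day 28, and it finishes at 28 + 5 = day 33.
Cert submission has to wait for localization (finishes day 33); asset creation (finishes day 9). The latest of these is day 33, so cert submission runs day 33 to 33 + 10 = day 43.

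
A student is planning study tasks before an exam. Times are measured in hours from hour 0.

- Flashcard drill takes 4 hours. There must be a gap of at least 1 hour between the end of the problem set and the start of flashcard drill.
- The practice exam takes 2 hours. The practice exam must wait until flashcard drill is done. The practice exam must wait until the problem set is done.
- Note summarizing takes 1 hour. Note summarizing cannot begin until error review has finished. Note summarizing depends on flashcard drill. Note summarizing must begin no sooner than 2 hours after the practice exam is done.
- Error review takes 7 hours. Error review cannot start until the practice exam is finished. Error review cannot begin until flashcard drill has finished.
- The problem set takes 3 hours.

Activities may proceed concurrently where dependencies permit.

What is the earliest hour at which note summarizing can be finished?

The problem set has no prerequisites, so it starts at hour 0 and finishes at hour 3.
Flashcard drill cannot begin until the problem set (finishes hour 3, plus 1-hour gap → hour 4). It runs from hour 4 to 4 + 4 = hour 8.
The practice exam cannot start until flashcard drill (finishes hour 8); the problem set (finishes hour 3). The controlling bound is hour 8, so the practice exam finishes at 8 + 2 = hour 10.
Error review has to wait for the practice exam (finishes hour 10); flashcard drill (finishes hour 8). The latest of these is hour 10, so error review runs hour 10 to 10 + 7 = hour 17.
Note summarizing has to wait for error review (finishes hour 17); flashcard drill (finishes hour 8); the practice exam (finishes hour 10, plus 2-hour gap → hour 12). The latest of these is hour 17, so note summarizing runs hour 17 to 17 + 1 = hour 18.

18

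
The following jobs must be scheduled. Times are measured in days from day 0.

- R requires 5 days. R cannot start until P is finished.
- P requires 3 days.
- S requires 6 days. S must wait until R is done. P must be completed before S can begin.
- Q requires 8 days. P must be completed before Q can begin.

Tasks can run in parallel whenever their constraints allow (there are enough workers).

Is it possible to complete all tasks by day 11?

P has no prerequisites, so it starts at day 0 and finishes at day 3.
R waits on P (finishes day 3), so it starts at day 3 and finishes at 3 + 5 = day 8.
S has to wait for R (finishes day 8); P (finishes day 3). The latest of these is day 8, so S runs day 8 to 8 + 6 = day 14.
After P (finishes day 3), Q can start at day 3 and finishes at day 11.
The earliest everything can be done is day 14, which is after the deadline of 11, so it is not possible.

No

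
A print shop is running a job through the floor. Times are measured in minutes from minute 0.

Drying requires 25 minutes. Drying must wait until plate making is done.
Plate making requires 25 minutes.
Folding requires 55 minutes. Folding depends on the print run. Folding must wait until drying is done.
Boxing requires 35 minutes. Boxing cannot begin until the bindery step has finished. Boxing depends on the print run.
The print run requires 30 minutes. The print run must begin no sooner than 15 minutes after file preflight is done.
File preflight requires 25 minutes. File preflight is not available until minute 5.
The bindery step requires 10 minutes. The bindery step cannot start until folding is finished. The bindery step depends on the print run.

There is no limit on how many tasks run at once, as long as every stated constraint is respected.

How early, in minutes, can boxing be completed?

Plate making has no prerequisites, so it starts at minute 0 and finishes at minute 25.
After plate making (finishes minute 25), drying can start at minute 25 and finishes at minute 50.
After its own release at minute 5, file preflight can start at minute 5 and finishes at minute 30.
The print run cannot begin until file preflight (finishes minute 30, plus 15-minute gap → minute 45). It runs from minute 45 to 45 + 30 = minute 75.
For folding: the print run (finishes minute 75); drying (finishes minute 50). Taking the maximum gives a start of minute 75, and it finishes at 75 + 55 = minute 130.
The bindery step needs all of folding (finishes minute 130); the print run (finishes minute 75). That puts its earliest start at minute 130; it finishes at 130 + 10 = minute 140.
Boxing has to wait for the bindery step (finishes minute 140); the print run (finishes minute 75). The latest of these is minute 140, so boxing runs minute 140 to 140 + 35 = minute 175.

175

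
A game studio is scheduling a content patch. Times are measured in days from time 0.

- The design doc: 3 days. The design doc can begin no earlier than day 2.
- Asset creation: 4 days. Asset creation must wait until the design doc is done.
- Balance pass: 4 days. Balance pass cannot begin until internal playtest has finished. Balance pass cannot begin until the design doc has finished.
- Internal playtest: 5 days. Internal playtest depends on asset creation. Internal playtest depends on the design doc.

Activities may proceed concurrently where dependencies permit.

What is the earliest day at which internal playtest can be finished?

The design doc cannot begin until its own release at day 2. It runs from day 2 to 2 + 3 = day 5.
After the design doc (finishes day 5), asset creation can start at day 5 and finishes at day 9.
Internal playtest cannot start until asset creation (finishes day 9); the design doc (finishes day 5). The controlling bound is day 9, so internal playtest finishes at 9 + 5 = day 14.

14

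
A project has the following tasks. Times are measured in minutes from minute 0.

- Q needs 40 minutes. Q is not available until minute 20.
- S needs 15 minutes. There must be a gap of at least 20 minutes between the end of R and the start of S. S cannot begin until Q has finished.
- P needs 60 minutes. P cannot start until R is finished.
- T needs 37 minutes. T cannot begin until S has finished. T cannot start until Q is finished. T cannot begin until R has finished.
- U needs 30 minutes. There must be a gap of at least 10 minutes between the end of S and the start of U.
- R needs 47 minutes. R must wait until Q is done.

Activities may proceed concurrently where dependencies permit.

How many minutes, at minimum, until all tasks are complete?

Q waits on its own release at minute 20, so it starts at minute 20 and finishes at 20 + 40 = minute 60.
R cannot begin until Q (finishes minute 60). It runs from minute 60 to 60 + 47 = minute 107.
S cannot start until R (finishes minute 107, plus 20-minute gap → minute 127); Q (finishes minute 60). The controlling bound is minute 127, so S finishes at 127 + 15 = minute 142.
After S (finishes minute 142, plus 10-minute gap → minute 152), U can start at minute 152 and finishes at minute 182.
T has to wait for S (finishes minute 142); Q (finishes minute 60); R (finishes minute 107). The latest of these is minute 142, so T runs minute 142 to 142 + 37 = minute 179.
After R (finishes minute 107), P can start at minute 107 and finishes at minute 167.
All tasks are finished once the last one completes. Finish times: P at 167, Q at 60, R at 107, S at 142, T at 179, U at 182. The latest is minute 182.

182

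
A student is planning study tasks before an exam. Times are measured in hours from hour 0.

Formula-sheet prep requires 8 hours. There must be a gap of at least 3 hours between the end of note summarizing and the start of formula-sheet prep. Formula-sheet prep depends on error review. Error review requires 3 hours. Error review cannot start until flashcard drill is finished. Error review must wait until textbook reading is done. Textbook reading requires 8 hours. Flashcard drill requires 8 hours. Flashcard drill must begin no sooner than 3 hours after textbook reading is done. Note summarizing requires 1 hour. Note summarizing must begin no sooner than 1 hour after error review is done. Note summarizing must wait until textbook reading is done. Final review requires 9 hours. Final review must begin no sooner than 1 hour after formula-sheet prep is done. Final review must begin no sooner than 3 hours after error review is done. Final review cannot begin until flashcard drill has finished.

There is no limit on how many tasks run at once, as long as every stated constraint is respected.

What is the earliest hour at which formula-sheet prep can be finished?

Nothing blocks textbook reading, so it runs from hour 0 to hour 8.
Flashcard drill waits on textbook reading (finishes hour 8, plus 3-hour gap → hour 11), so it starts at hour 11 and finishes at 11 + 8 = hour 19.
For error review: flashcard drill (finishes hour 19); textbook reading (finishes hour 8). Taking the maximum gives a start of hour 19, and it finishes at 19 + 3 = hour 22.
Note summarizing cannot start until error review (finishes hour 22, plus 1-hour gap → hour 23); textbook reading (finishes hour 8). The controlling bound is hour 23, so note summarizing finishes at 23 + 1 = hour 24.
Formula-sheet prep cannot start until note summarizing (finishes hour 24, plus 3-hour gap → hour 27); error review (finishes hour 22). The controlling bound is hour 27, so formula-sheet prep finishes at 27 + 8 = hour 35.

35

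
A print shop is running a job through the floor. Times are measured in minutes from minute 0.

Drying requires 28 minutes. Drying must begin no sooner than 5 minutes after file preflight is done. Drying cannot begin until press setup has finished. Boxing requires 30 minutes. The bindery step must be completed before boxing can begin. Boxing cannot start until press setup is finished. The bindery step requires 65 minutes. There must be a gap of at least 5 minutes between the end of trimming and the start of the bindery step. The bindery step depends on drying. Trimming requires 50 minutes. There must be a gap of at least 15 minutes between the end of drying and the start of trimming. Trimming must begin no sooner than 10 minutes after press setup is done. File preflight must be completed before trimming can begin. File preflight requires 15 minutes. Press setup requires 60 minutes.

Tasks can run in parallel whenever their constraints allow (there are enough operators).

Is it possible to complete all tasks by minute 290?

Press setup can start immediately at minute 0; it finishes at minute 60.
Nothing blocks file preflight, so it runs from minute 0 to minute 15.
For drying: file preflight (finishes minute 15, plus 5-minute gap → minute 20); press setup (finishes minute 60). Taking the maximum gives a start of minute 60, and it finishes at 60 + 28 = minute 88.
Trimming has to wait for drying (finishes minute 88, plus 15-minute gap → minute 103); press setup (finishes minute 60, plus 10-minute gap → minute 70); file preflight (finishes minute 15). The latest of these is minute 103, so trimming runs minute 103 to 103 + 50 = minute 153.
For the bindery step: trimming (finishes minute 153, plus 5-minute gap → minute 158); drying (finishes minute 88). Taking the maximum gives a start of minute 158, and it finishes at 158 + 65 = minute 223.
Boxing cannot start until the bindery step (finishes minute 223); press setup (finishes minute 60). The controlling bound is minute 223, so boxing finishes at 223 + 30 = minute 253.
Every task is finished by minute 253, which is no later than the deadline of 290, so the schedule is feasible.

Yes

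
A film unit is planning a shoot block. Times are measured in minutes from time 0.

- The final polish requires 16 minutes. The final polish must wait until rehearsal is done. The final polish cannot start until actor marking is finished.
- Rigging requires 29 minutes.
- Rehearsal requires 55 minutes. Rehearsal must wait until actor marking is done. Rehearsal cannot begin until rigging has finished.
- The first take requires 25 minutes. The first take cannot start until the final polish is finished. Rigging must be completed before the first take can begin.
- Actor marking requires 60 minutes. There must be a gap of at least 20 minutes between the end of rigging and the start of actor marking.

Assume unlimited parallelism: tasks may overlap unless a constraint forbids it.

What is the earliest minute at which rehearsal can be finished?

Rigging can start immediately at minute 0; it finishes at minute 29.
After rigging (finishes minute 29, plus 20-minute gap → minute 49), actor marking can start at minute 49 and finishes at minute 109.
Rehearsal has to wait for actor marking (finishes minute 109); rigging (finishes minute 29). The latest of these is minute 109, so rehearsal runs minute 109 to 109 + 55 = minute 164.

164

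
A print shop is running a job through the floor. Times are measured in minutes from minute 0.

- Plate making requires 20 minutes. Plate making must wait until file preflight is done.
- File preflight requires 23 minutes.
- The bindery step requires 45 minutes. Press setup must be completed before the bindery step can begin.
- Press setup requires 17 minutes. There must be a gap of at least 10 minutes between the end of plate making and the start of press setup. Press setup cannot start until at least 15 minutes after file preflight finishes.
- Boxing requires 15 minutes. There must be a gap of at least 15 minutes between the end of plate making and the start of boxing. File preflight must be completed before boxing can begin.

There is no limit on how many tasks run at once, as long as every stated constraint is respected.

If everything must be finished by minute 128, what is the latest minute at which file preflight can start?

Nothing follows the bindery step; the deadline of minute 128 is its only limit. It must start by 128 − 45 = minute 83.
Press setup must finish before the bindery step (must start by minute 83). With a 17-minute duration, press setup must start by 83 − 17 = minute 66.
Boxing has no dependents, so it just needs to finish by minute 128. Starting by 128 − 15 = minute 113 achieves that.
Plate making feeds press setup (must start by minute 66, minus 10-minute gap → minute 56); boxing (must start by minute 113, minus 15-minute gap → minute 98). Taking the minimum, plate making must finish by minute 56 and start by 56 − 20 = minute 36.
File preflight has several dependents: plate making (must start by minute 36); press setup (must start by minute 66, minus 15-minute gap → minute 51); boxing (must start by minute 113). The earliest of those limits is minute 36, so file preflight must start by 36 − 23 = minute 13.

13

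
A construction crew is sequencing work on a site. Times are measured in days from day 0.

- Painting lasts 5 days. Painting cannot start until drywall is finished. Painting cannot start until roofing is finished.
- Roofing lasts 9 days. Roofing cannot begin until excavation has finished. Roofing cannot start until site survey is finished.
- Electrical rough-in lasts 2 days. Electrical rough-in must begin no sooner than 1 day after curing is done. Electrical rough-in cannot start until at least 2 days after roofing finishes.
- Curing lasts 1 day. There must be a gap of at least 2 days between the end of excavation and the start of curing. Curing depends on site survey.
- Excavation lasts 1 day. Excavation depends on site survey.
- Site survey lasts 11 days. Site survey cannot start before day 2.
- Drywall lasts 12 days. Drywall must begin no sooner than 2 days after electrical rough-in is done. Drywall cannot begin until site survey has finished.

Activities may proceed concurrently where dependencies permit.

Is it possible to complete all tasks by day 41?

Site survey waits on its own release at day 2, so it starts at day 2 and finishes at 2 + 11 = day 13.
Excavation waits on site survey (finishes day 13), so it starts at day 13 and finishes at 13 + 1 = day 14.
Roofing cannot start until excavation (finishes day 14); site survey (finishes day 13). The controlling bound is day 14, so roofing finishes at 14 + 9 = day 23.
Curing has to wait for excavation (finishes day 14, plus 2-day gap → day 16); site survey (finishes day 13). The latest of these is day 16, so curing runs day 16 to 16 + 1 = day 17.
Electrical rough-in needs all of curing (finishes day 17, plus 1-day gap → day 18); roofing (finishes day 23, plus 2-day gap → day 25). That puts its earliest start at day 25; it finishes at 25 + 2 = day 27.
Drywall has to wait for electrical rough-in (finishes day 27, plus 2-day gap → day 29); site survey (finishes day 13). The latest of these is day 29, so drywall runs day 29 to 29 + 12 = day 41.
Painting needs all of drywall (finishes day 41); roofing (finishes day 23). That puts its earliest start at day 41; it finishes at 41 + 5 = day 46.
The earliest everything can be done is day 46, which is after the deadline of 41, so it is not possible.

No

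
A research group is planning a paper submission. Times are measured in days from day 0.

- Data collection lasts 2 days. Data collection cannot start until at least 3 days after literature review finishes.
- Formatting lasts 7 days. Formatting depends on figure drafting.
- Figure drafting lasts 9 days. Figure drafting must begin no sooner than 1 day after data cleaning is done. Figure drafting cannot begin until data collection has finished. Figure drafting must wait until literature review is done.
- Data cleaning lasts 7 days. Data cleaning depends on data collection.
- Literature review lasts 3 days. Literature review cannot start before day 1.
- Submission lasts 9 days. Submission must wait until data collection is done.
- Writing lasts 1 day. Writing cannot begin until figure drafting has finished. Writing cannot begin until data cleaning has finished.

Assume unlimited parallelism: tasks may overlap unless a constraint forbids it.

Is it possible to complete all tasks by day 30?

No

Literature review cannot begin until its own release at day 1. It runs from day 1 to 1 + 3 = day 4.
Data collection cannot begin until literature review (finishes day 4, plus 3-day gap → day 7). It runs from day 7 to 7 + 2 = day 9.
After data collection (finishes day 9), submission can start at day 9 and finishes at day 18.
After data collection (finishes day 9), data cleaning can start at day 9 and finishes at day 16.
Figure drafting needs all of data cleaning (finishes day 16, plus 1-day gap → day 17); data collection (finishes day 9); literature review (finishes day 4). That puts its earliest start at day 17; it finishes at 17 + 9 = day 26.
After figure drafting (finishes day 26), formatting can start at day 26 and finishes at day 33.
For writing: figure drafting (finishes day 26); data cleaning (finishes day 16). Taking the maximum gives a start of day 26, and it finishes at 26 + 1 = day 27.
The earliest everything can be done is day 33, which is after the deadline of 30, so it is not possible.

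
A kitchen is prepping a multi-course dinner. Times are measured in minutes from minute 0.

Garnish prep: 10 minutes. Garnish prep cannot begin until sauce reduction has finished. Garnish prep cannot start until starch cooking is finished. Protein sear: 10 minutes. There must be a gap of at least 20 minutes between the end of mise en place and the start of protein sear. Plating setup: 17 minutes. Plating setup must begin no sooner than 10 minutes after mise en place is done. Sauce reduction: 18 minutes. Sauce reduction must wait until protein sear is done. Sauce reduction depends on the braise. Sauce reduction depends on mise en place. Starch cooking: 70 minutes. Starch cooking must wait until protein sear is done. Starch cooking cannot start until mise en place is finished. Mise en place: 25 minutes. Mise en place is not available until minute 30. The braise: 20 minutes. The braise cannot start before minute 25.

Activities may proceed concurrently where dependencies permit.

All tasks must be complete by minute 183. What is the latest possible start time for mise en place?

48

To finish by minute 183, garnish prep (duration 10) must start no later than minute 173.
Sauce reduction has to be done before garnish prep (must start by minute 173). That means finishing by minute 173, i.e. starting by 173 − 18 = minute 155.
Since garnish prep (must start by minute 173) depends on it, starch cooking must finish by minute 173. Backing off its 70-minute duration gives a latest start of minute 103.
Protein sear feeds sauce reduction (must start by minute 155); starch cooking (must start by minute 103). Taking the minimum, protein sear must finish by minute 103 and start by 103 − 10 = minute 93.
To finish by minute 183, plating setup (duration 17) must start no later than minute 166.
Mise en place has several dependents: protein sear (must start by minute 93, minus 20-minute gap → minute 73); sauce reduction (must start by minute 155); starch cooking (must start by minute 103); plating setup (must start by minute 166, minus 10-minute gap → minute 156). The earliest of those limits is minute 73, so mise en place must start by 73 − 25 = minute 48.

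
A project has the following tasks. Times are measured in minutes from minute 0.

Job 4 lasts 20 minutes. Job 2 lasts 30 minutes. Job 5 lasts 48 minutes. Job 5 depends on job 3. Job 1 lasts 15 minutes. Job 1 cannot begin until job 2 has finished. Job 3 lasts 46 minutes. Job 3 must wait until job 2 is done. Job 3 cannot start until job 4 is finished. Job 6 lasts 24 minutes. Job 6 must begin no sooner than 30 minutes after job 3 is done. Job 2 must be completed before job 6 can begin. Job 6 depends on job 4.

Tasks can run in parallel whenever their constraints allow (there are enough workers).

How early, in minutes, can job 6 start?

Nothing blocks job 4, so it runs from minute 0 to minute 20.
Job 2 can start immediately at minute 0; it finishes at minute 30.
Job 3 needs all of job 2 (finishes minute 30); job 4 (finishes minute 20). That puts its earliest start at minute 30; it finishes at 30 + 46 = minute 76.
Job 6 waits on job 3 (finishes minute 76, plus 30-minute gap → minute 106); job 2 (finishes minute 30); job 4 (finishes minute 20). The latest of these is minute 106, which is the earliest job 6 can start.

106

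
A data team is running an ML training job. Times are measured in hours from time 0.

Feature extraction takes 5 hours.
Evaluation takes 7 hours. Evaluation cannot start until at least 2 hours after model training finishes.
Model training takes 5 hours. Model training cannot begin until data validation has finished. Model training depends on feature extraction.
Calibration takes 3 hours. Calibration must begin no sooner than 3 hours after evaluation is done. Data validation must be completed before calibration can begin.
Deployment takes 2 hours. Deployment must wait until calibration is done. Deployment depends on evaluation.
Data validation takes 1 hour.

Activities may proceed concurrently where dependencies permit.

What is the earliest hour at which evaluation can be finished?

19

Nothing blocks feature extraction, so it runs from hour 0 to hour 5.
Data validation has no prerequisites, so it starts at hour 0 and finishes at hour 1.
Model training cannot start until data validation (finishes hour 1); feature extraction (finishes hour 5). The controlling bound is hour 5, so model training finishes at 5 + 5 = hour 10.
Evaluation cannot begin until model training (finishes hour 10, plus 2-hour gap → hour 12). It runs from hour 12 to 12 + 7 = hour 19.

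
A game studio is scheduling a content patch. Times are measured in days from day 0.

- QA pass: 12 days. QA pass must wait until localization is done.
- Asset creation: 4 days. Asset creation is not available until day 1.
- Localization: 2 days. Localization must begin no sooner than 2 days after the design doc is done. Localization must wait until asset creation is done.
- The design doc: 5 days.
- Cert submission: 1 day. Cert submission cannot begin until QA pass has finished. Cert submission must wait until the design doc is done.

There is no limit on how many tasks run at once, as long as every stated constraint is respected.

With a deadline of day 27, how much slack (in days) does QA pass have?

5

Asset creation cannot begin until its own release at day 1. It runs from day 1 to 1 + 4 = day 5.
The design doc can start immediately at day 0; it finishes at day 5.
Localization has to wait for the design doc (finishes day 5, plus 2-day gap → day 7); asset creation (finishes day 5). The latest of these is day 7, so localization runs day 7 to 7 + 2 = day 9.
QA pass waits on localization (finishes day 9), so it starts at day 9 and finishes at 9 + 12 = day 21.

Working backward from the deadline:
Nothing follows cert submission; the deadline of day 27 is its only limit. It must start by 27 − 1 = day 26.
QA pass has to be done before cert submission (must start by day 26). That means finishing by day 26, i.e. starting by 26 − 12 = day 14.
So QA pass can start as early as day 9 and as late as day 14, giving 14 − 9 = 5 days of slack.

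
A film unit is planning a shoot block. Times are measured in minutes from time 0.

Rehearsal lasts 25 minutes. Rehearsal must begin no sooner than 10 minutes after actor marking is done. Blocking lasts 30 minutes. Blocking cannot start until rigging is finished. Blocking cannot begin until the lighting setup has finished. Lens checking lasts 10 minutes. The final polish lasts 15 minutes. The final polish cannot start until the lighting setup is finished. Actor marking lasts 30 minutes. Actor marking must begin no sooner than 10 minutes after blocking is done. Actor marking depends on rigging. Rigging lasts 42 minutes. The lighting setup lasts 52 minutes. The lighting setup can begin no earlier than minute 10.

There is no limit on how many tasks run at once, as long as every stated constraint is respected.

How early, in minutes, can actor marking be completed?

The lighting setup waits on its own release at minute 10, so it starts at minute 10 and finishes at 10 + 52 = minute 62.
Rigging has no prerequisites, so it starts at minute 0 and finishes at minute 42.
Blocking needs all of rigging (finishes minute 42); the lighting setup (finishes minute 62). That puts its earliest start at minute 62; it finishes at 62 + 30 = minute 92.
Actor marking needs all of blocking (finishes minute 92, plus 10-minute gap → minute 102); rigging (finishes minute 42). That puts its earliest start at minute 102; it finishes at 102 + 30 = minute 132.

132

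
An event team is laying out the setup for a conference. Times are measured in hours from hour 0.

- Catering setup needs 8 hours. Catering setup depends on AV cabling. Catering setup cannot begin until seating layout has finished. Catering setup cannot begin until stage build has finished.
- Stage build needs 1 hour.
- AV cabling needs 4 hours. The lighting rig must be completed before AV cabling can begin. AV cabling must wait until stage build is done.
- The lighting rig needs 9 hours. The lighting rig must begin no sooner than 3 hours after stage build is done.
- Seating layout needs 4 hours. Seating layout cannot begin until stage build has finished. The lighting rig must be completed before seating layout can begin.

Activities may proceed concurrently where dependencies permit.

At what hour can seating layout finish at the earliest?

17

Stage build can start immediately at hour 0; it finishes at hour 1.
After stage build (finishes hour 1, plus 3-hour gap → hour 4), the lighting rig can start at hour 4 and finishes at hour 13.
Seating layout has to wait for stage build (finishes hour 1); the lighting rig (finishes hour 13). The latest of these is hour 13, so seating layout runs hour 13 to 13 + 4 = hour 17.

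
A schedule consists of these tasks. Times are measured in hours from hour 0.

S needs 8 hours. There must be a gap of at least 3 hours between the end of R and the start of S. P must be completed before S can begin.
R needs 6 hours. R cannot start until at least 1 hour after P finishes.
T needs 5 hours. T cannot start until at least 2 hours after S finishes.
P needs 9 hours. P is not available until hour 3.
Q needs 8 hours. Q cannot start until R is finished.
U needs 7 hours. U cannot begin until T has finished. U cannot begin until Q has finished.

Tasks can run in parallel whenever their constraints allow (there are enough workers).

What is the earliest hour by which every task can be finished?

44

After its own release at hour 3, P can start at hour 3 and finishes at hour 12.
R waits on P (finishes hour 12, plus 1-hour gap → hour 13), so it starts at hour 13 and finishes at 13 + 6 = hour 19.
For S: R (finishes hour 19, plus 3-hour gap → hour 22); P (finishes hour 12). Taking the maximum gives a start of hour 22, and it finishes at 22 + 8 = hour 30.
T cannot begin until S (finishes hour 30, plus 2-hour gap → hour 32). It runs from hour 32 to 32 + 5 = hour 37.
After R (finishes hour 19), Q can start at hour 19 and finishes at hour 27.
U has to wait for T (finishes hour 37); Q (finishes hour 27). The latest of these is hour 37, so U runs hour 37 to 37 + 7 = hour 44.
All tasks are finished once the last one completes. Finish times: P at 12, Q at 27, R at 19, S at 30, T at 37, U at 44. The latest is hour 44.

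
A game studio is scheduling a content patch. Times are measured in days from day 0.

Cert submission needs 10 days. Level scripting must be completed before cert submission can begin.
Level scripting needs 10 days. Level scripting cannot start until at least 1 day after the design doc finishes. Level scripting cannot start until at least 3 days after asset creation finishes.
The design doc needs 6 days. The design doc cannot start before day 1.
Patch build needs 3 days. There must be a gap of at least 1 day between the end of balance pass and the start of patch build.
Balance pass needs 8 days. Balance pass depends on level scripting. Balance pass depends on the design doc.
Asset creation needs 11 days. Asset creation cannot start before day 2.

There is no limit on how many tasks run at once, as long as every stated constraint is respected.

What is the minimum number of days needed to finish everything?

After its own release at day 2, asset creation can start at day 2 and finishes at day 13.
After its own release at day 1, the design doc can start at day 1 and finishes at day 7.
Level scripting has to wait for the design doc (finishes day 7, plus 1-day gap → day 8); asset creation (finishes day 13, plus 3-day gap → day 16). The latest of these is day 16, so level scripting runs day 16 to 16 + 10 = day 26.
Cert submission cannot begin until level scripting (finishes day 26). It runs from day 26 to 26 + 10 = day 36.
Balance pass has to wait for level scripting (finishes day 26); the design doc (finishes day 7). The latest of these is day 26, so balance pass runs day 26 to 26 + 8 = day 34.
After balance pass (finishes day 34, plus 1-day gap → day 35), patch build can start at day 35 and finishes at day 38.
All tasks are finished once the last one completes. Finish times: The design doc at 7, Asset creation at 13, Level scripting at 26, Balance pass at 34, Cert submission at 36, Patch build at 38. The latest is day 38.

38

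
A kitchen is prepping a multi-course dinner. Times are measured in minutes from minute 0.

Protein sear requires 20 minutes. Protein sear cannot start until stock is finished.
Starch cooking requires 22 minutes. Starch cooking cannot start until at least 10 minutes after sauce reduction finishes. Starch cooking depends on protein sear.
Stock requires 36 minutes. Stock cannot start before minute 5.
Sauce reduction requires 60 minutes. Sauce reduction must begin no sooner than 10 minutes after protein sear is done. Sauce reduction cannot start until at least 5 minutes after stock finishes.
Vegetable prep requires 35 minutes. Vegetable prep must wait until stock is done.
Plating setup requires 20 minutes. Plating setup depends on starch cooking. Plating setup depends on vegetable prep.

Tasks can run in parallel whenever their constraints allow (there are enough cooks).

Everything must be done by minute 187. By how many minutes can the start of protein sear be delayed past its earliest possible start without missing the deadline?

4

Stock waits on its own release at minute 5, so it starts at minute 5 and finishes at 5 + 36 = minute 41.
After stock (finishes minute 41), protein sear can start at minute 41 and finishes at minute 61.

Working backward from the deadline:
Plating setup must finish by minute 187; it takes 20 minutes, so it must start by 187 − 20 = minute 167.
Since plating setup (must start by minute 167) depends on it, starch cooking must finish by minute 167. Backing off its 22-minute duration gives a latest start of minute 145.
Sauce reduction must finish before starch cooking (must start by minute 145, minus 10-minute gap → minute 135). With a 60-minute duration, sauce reduction must start by 135 − 60 = minute 75.
Protein sear must finish in time for sauce reduction (must start by minute 75, minus 10-minute gap → minute 65); starch cooking (must start by minute 145). The tightest is minute 65, so protein sear must start by 65 − 20 = minute 45.
So protein sear can start as early as minute 41 and as late as minute 45, giving 45 − 41 = 4 minutes of slack.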